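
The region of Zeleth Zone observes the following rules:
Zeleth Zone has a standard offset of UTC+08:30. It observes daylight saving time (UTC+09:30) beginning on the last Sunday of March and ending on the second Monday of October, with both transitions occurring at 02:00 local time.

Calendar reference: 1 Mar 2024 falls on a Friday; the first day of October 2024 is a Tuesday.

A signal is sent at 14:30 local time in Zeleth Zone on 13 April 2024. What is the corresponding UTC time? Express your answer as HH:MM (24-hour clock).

1 March 2024 is a Friday, so Sundays fall on 3, 10, 17, 24, 31; the last is March 31.
1 October 2024 is a Tuesday, so the first Monday is October 7 and the second is October 14.
13 April 2024 lies within the daylight-saving period (31 March – 14 October), so Zeleth Zone is on daylight time, UTC+09:30.
14:30 local − 9h30m = 05:00 UTC.

05:00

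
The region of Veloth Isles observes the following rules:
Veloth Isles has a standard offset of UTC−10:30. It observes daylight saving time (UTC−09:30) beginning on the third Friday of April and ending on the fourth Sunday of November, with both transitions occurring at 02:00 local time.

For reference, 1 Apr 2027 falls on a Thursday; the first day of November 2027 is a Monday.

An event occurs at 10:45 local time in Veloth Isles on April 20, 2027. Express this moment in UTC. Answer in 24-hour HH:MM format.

1 April 2027 is a Thursday, so the first Friday is April 2 and the third is April 16.
1 November 2027 is a Monday, so the first Sunday is November 7 and the fourth is November 28.
April 20, 2027 falls between 16 April and 28 November, so daylight saving is in effect and Veloth Isles is at UTC−09:30.
10:45 local + 9h30m = 20:15 UTC.

20:15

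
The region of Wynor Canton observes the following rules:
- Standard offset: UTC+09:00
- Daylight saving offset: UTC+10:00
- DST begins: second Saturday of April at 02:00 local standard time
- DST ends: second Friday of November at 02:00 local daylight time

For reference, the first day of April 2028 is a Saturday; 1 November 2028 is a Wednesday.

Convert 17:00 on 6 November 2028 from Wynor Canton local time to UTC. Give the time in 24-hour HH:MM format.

07:00

1 April 2028 is a Saturday, so the first Saturday is April 1 and the second is April 8.
1 November 2028 is a Wednesday, so the first Friday is November 3 and the second is November 10.
6 November 2028 falls between 8 April and 10 November, so daylight saving is in effect and Wynor Canton is at UTC+10:00.
17:00 local − 10h = 07:00 UTC.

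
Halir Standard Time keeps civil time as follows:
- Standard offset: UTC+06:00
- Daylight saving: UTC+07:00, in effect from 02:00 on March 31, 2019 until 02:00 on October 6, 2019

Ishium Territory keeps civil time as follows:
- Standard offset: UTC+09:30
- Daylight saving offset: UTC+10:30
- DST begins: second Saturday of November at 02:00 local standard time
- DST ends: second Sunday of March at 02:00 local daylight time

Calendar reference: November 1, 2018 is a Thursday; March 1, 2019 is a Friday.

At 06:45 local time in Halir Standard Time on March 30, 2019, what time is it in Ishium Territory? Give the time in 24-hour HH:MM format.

Daylight saving runs 31 March – 6 October; March 30, 2019 is outside that window, so Halir Standard Time is on standard time at UTC+06:00.
06:45 Halir Standard Time − 6h = 00:45 UTC.
1 November 2018 is a Thursday, so the first Saturday is November 3 and the second is November 10.
1 March 2019 is a Friday, so the first Sunday is March 3 and the second is March 10.
At the standard offset (UTC+09:30), 00:45 UTC + 9h30m = 10:15 Ishium Territory standard time.
The standard-time date in Ishium Territory, March 30, 2019, is outside the daylight-saving period (10 November 2018 – 10 March 2019), so Ishium Territory is on standard time, UTC+09:30.
00:45 UTC + 9h30m = 10:15 Ishium Territory.

10:15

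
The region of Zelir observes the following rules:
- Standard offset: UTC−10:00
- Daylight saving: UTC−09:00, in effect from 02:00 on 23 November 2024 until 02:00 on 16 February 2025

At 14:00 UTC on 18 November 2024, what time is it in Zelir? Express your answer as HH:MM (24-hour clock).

At the standard offset (UTC−10:00), 14:00 UTC − 10h = 04:00 Zelir standard time.
The standard-time date in Zelir, 18 November 2024, does not fall between 23 November 2024 and 16 February 2025, so daylight saving is not in effect and Zelir is at UTC−10:00.
14:00 UTC − 10h = 04:00 local.

04:00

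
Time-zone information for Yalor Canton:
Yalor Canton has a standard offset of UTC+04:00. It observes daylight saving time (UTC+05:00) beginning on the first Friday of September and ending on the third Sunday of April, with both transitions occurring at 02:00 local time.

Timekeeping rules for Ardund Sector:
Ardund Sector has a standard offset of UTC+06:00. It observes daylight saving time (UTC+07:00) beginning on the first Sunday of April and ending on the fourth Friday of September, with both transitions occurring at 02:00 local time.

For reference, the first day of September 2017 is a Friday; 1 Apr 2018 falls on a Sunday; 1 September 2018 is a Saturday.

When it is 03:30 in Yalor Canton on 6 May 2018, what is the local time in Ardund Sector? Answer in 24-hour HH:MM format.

1 September 2017 is a Friday, so the first Friday is September 1.
1 April 2018 is a Sunday, so the first Sunday is April 1 and the third is April 15.
6 May 2018 does not fall between 1 September 2017 and 15 April 2018, so daylight saving is not in effect and Yalor Canton is at UTC+04:00.
03:30 Yalor Canton − 4h = 23:30 UTC (rolling into the previous day, 5 May 2018).
1 April 2018 is a Sunday, so the first Sunday is April 1.
1 September 2018 is a Saturday, so the first Friday is September 7 and the fourth is September 28.
At the standard offset (UTC+06:00), 23:30 UTC + 6h = 05:30 Ardund Sector standard time (rolling into the next day, 6 May 2018).
The standard-time date in Ardund Sector, 6 May 2018, falls between 1 April and 28 September, so daylight saving is in effect and Ardund Sector is at UTC+07:00.
23:30 UTC + 7h = 06:30 Ardund Sector (rolling into the next day, 6 May 2018).

06:30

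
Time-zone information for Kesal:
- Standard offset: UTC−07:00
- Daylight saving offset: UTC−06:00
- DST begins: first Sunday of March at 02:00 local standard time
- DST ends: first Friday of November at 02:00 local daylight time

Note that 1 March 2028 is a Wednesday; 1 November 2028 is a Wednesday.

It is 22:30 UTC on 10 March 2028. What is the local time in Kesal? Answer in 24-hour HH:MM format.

16:30

1 March 2028 is a Wednesday, so the first Sunday is March 5.
1 November 2028 is a Wednesday, so the first Friday is November 3.
At the standard offset (UTC−07:00), 22:30 UTC − 7h = 15:30 Kesal standard time.
The standard-time date in Kesal, 10 March 2028, falls between 5 March and 3 November, so daylight saving is in effect and Kesal is at UTC−06:00.
22:30 UTC − 6h = 16:30 local.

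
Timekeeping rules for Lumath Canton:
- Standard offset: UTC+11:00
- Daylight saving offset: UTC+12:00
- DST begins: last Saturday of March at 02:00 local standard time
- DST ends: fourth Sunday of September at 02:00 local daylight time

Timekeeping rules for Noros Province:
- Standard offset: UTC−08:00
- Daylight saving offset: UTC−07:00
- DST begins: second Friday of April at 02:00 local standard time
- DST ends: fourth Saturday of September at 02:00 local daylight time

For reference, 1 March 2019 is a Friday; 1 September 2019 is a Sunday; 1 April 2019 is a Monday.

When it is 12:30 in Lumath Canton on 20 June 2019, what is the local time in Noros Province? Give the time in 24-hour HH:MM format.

1 March 2019 is a Friday, so Saturdays fall on 2, 9, 16, 23, 30; the last is March 30.
1 September 2019 is a Sunday, so the first Sunday is September 1 and the fourth is September 22.
20 June 2019 lies within the daylight-saving period (30 March – 22 September), so Lumath Canton is on daylight time, UTC+12:00.
12:30 Lumath Canton − 12h = 00:30 UTC.
1 April 2019 is a Monday, so the first Friday is April 5 and the second is April 12.
1 September 2019 is a Sunday, so the first Saturday is September 7 and the fourth is September 28.
At the standard offset (UTC−08:00), 00:30 UTC − 8h = 16:30 Noros Province standard time (rolling into the previous day, 19 June 2019).
The standard-time date in Noros Province, 19 June 2019, falls between 12 April and 28 September, so daylight saving is in effect and Noros Province is at UTC−07:00.
00:30 UTC − 7h = 17:30 Noros Province (rolling into the previous day, 19 June 2019).

17:30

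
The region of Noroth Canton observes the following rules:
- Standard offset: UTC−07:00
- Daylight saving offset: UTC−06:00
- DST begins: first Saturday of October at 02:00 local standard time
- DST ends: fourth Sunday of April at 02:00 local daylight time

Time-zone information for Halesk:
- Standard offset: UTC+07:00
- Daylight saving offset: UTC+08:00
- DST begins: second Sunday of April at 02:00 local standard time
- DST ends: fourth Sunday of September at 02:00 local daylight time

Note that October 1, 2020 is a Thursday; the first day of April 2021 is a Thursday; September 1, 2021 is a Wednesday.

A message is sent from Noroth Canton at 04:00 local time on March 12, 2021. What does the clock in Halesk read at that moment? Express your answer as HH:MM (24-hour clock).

17:00

1 October 2020 is a Thursday, so the first Saturday is October 3.
1 April 2021 is a Thursday, so the first Sunday is April 4 and the fourth is April 25.
Daylight saving runs 3 October 2020 – 25 April 2021; March 12, 2021 is inside that window, so Noroth Canton is at UTC−06:00.
04:00 Noroth Canton + 6h = 10:00 UTC.
1 April 2021 is a Thursday, so the first Sunday is April 4 and the second is April 11.
1 September 2021 is a Wednesday, so the first Sunday is September 5 and the fourth is September 26.
At the standard offset (UTC+07:00), 10:00 UTC + 7h = 17:00 Halesk standard time.
Daylight saving runs 11 April – 26 September; the standard-time date in Halesk, March 12, 2021, is outside that window, so Halesk is on standard time at UTC+07:00.
10:00 UTC + 7h = 17:00 Halesk.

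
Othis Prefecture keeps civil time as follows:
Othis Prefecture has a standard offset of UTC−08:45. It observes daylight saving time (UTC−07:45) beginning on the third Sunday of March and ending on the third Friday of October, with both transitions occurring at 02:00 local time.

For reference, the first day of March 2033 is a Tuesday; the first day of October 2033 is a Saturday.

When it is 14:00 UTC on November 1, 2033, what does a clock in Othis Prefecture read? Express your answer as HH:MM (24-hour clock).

1 March 2033 is a Tuesday, so the first Sunday is March 6 and the third is March 20.
1 October 2033 is a Saturday, so the first Friday is October 7 and the third is October 21.
At the standard offset (UTC−08:45), 14:00 UTC − 8h45m = 05:15 Othis Prefecture standard time.
Daylight saving runs 20 March – 21 October; the standard-time date in Othis Prefecture, November 1, 2033, is outside that window, so Othis Prefecture is on standard time at UTC−08:45.
14:00 UTC − 8h45m = 05:15 local.

05:15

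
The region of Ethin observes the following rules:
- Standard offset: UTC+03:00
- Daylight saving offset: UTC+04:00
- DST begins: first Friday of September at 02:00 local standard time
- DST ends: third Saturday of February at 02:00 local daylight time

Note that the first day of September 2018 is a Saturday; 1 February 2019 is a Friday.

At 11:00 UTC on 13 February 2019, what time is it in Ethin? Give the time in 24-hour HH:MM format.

15:00

1 September 2018 is a Saturday, so the first Friday is September 7.
1 February 2019 is a Friday, so the first Saturday is February 2 and the third is February 16.
At the standard offset (UTC+03:00), 11:00 UTC + 3h = 14:00 Ethin standard time.
The standard-time date in Ethin, 13 February 2019, falls between 7 September 2018 and 16 February 2019, so daylight saving is in effect and Ethin is at UTC+04:00.
11:00 UTC + 4h = 15:00 local.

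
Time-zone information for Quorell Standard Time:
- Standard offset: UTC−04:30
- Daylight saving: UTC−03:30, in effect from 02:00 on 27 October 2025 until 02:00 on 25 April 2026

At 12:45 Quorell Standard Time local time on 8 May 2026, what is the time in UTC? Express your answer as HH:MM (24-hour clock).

17:15

8 May 2026 does not fall between 27 October 2025 and 25 April 2026, so daylight saving is not in effect and Quorell Standard Time is at UTC−04:30.
12:45 local + 4h30m = 17:15 UTC.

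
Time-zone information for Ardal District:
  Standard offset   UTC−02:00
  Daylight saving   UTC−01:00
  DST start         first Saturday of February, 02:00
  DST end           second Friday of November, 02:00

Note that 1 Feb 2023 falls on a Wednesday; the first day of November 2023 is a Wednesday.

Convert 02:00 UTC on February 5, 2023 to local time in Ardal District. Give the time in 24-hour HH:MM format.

1 February 2023 is a Wednesday, so the first Saturday is February 4.
1 November 2023 is a Wednesday, so the first Friday is November 3 and the second is November 10.
At the standard offset (UTC−02:00), 02:00 UTC − 2h = 00:00 Ardal District standard time.
The standard-time date in Ardal District, February 5, 2023, falls between 4 February and 10 November, so daylight saving is in effect and Ardal District is at UTC−01:00.
02:00 UTC − 1h = 01:00 local.

01:00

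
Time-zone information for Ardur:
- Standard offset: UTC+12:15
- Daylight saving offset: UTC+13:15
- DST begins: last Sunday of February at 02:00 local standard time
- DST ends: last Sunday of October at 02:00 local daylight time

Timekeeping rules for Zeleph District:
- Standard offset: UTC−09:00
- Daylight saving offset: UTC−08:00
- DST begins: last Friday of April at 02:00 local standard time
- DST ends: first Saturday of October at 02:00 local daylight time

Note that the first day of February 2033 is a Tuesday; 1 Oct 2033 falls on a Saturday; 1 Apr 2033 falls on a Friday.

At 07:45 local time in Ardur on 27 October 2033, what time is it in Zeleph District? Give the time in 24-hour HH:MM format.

09:30

1 February 2033 is a Tuesday, so Sundays fall on 6, 13, 20, 27; the last is February 27.
1 October 2033 is a Saturday, so Sundays fall on 2, 9, 16, 23, 30; the last is October 30.
Daylight saving runs 27 February – 30 October; 27 October 2033 is inside that window, so Ardur is at UTC+13:15.
07:45 Ardur − 13h15m = 18:30 UTC (rolling into the previous day, 26 October 2033).
1 April 2033 is a Friday, so Fridays fall on 1, 8, 15, 22, 29; the last is April 29.
1 October 2033 is a Saturday, so the first Saturday is October 1.
At the standard offset (UTC−09:00), 18:30 UTC − 9h = 09:30 Zeleph District standard time.
The standard-time date in Zeleph District, 26 October 2033, is outside the daylight-saving period (29 April – 1 October), so Zeleph District is on standard time, UTC−09:00.
18:30 UTC − 9h = 09:30 Zeleph District.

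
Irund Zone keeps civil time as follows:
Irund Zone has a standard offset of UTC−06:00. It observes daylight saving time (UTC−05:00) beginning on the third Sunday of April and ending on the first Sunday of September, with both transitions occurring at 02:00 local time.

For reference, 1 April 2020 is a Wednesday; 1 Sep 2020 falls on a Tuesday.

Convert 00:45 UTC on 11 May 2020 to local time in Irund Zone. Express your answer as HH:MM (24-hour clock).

19:45

1 April 2020 is a Wednesday, so the first Sunday is April 5 and the third is April 19.
1 September 2020 is a Tuesday, so the first Sunday is September 6.
At the standard offset (UTC−06:00), 00:45 UTC − 6h = 18:45 Irund Zone standard time (rolling into the previous day, 10 May 2020).
The standard-time date in Irund Zone, 10 May 2020, lies within the daylight-saving period (19 April – 6 September), so Irund Zone is on daylight time, UTC−05:00.
00:45 UTC − 5h = 19:45 local (rolling into the previous day, 10 May 2020).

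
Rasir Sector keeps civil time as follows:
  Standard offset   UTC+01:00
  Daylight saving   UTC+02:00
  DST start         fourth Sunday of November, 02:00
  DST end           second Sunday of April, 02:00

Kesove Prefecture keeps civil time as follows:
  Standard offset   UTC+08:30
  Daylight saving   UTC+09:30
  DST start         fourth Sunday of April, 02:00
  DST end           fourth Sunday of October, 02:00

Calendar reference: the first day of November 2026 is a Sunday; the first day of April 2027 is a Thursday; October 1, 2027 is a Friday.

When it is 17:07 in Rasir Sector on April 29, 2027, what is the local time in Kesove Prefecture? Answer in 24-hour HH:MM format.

1 November 2026 is a Sunday, so the first Sunday is November 1 and the fourth is November 22.
1 April 2027 is a Thursday, so the first Sunday is April 4 and the second is April 11.
April 29, 2027 does not fall between 22 November 2026 and 11 April 2027, so daylight saving is not in effect and Rasir Sector is at UTC+01:00.
17:07 Rasir Sector − 1h = 16:07 UTC.
1 April 2027 is a Thursday, so the first Sunday is April 4 and the fourth is April 25.
1 October 2027 is a Friday, so the first Sunday is October 3 and the fourth is October 24.
At the standard offset (UTC+08:30), 16:07 UTC + 8h30m = 00:37 Kesove Prefecture standard time (rolling into the next day, 30 April 2027).
The standard-time date in Kesove Prefecture, April 30, 2027, lies within the daylight-saving period (25 April – 24 October), so Kesove Prefecture is on daylight time, UTC+09:30.
16:07 UTC + 9h30m = 01:37 Kesove Prefecture (rolling into the next day, 30 April 2027).

01:37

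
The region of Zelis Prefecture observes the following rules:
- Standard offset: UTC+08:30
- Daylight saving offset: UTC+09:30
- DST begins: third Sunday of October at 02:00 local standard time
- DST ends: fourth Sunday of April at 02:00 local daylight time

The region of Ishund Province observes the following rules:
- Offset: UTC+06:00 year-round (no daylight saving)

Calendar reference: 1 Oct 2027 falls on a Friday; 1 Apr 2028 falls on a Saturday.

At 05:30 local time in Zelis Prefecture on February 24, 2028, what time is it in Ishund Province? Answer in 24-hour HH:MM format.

1 October 2027 is a Friday, so the first Sunday is October 3 and the third is October 17.
1 April 2028 is a Saturday, so the first Sunday is April 2 and the fourth is April 23.
February 24, 2028 lies within the daylight-saving period (17 October 2027 – 23 April 2028), so Zelis Prefecture is on daylight time, UTC+09:30.
05:30 Zelis Prefecture − 9h30m = 20:00 UTC (rolling into the previous day, 23 February 2028).
Ishund Province has no daylight saving, so its offset is UTC+06:00 year-round.
20:00 UTC + 6h = 02:00 Ishund Province (rolling into the next day, 24 February 2028).

02:00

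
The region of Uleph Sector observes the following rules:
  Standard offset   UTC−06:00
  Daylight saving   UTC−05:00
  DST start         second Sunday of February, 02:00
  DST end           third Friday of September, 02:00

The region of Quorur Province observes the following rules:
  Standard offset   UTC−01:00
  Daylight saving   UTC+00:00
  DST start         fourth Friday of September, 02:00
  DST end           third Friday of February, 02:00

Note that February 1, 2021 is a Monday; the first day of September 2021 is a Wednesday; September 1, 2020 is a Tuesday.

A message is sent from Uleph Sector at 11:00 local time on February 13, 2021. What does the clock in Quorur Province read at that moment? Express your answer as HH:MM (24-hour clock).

1 February 2021 is a Monday, so the first Sunday is February 7 and the second is February 14.
1 September 2021 is a Wednesday, so the first Friday is September 3 and the third is September 17.
February 13, 2021 does not fall between 14 February and 17 September, so daylight saving is not in effect and Uleph Sector is at UTC−06:00.
11:00 Uleph Sector + 6h = 17:00 UTC.
1 September 2020 is a Tuesday, so the first Friday is September 4 and the fourth is September 25.
1 February 2021 is a Monday, so the first Friday is February 5 and the third is February 19.
At the standard offset (UTC−01:00), 17:00 UTC − 1h = 16:00 Quorur Province standard time.
Daylight saving runs 25 September 2020 – 19 February 2021; the standard-time date in Quorur Province, February 13, 2021, is inside that window, so Quorur Province is at UTC+00:00.
17:00 UTC + 0h = 17:00 Quorur Province.

17:00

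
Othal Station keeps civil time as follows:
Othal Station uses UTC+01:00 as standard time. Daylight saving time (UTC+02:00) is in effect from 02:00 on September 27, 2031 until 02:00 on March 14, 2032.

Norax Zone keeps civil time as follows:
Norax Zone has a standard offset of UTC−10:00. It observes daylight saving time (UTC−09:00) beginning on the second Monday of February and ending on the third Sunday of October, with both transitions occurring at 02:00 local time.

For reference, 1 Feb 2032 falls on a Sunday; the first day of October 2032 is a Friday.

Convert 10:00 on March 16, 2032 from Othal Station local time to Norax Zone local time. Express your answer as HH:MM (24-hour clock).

00:00

March 16, 2032 is outside the daylight-saving period (27 September 2031 – 14 March 2032), so Othal Station is on standard time, UTC+01:00.
10:00 Othal Station − 1h = 09:00 UTC.
1 February 2032 is a Sunday, so the first Monday is February 2 and the second is February 9.
1 October 2032 is a Friday, so the first Sunday is October 3 and the third is October 17.
At the standard offset (UTC−10:00), 09:00 UTC − 10h = 23:00 Norax Zone standard time (rolling into the previous day, 15 March 2032).
The standard-time date in Norax Zone, March 15, 2032, lies within the daylight-saving period (9 February – 17 October), so Norax Zone is on daylight time, UTC−09:00.
09:00 UTC − 9h = 00:00 Norax Zone.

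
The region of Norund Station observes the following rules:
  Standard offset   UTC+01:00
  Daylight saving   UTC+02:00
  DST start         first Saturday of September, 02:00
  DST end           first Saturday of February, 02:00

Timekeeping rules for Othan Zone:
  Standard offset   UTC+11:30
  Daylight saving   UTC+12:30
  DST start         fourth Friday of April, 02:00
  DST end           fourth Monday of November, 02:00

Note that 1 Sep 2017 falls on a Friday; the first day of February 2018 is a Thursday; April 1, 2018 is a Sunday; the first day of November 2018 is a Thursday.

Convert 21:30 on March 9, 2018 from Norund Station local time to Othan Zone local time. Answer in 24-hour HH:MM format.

08:00

1 September 2017 is a Friday, so the first Saturday is September 2.
1 February 2018 is a Thursday, so the first Saturday is February 3.
March 9, 2018 is outside the daylight-saving period (2 September 2017 – 3 February 2018), so Norund Station is on standard time, UTC+01:00.
21:30 Norund Station − 1h = 20:30 UTC.
1 April 2018 is a Sunday, so the first Friday is April 6 and the fourth is April 27.
1 November 2018 is a Thursday, so the first Monday is November 5 and the fourth is November 26.
At the standard offset (UTC+11:30), 20:30 UTC + 11h30m = 08:00 Othan Zone standard time (rolling into the next day, 10 March 2018).
The standard-time date in Othan Zone, March 10, 2018, is outside the daylight-saving period (27 April – 26 November), so Othan Zone is on standard time, UTC+11:30.
20:30 UTC + 11h30m = 08:00 Othan Zone (rolling into the next day, 10 March 2018).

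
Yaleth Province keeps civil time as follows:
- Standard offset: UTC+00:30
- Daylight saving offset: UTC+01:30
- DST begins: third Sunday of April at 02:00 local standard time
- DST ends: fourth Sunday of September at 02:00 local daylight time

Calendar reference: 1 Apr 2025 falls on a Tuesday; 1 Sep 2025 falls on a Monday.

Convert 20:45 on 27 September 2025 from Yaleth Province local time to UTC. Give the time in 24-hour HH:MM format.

1 April 2025 is a Tuesday, so the first Sunday is April 6 and the third is April 20.
1 September 2025 is a Monday, so the first Sunday is September 7 and the fourth is September 28.
27 September 2025 falls between 20 April and 28 September, so daylight saving is in effect and Yaleth Province is at UTC+01:30.
20:45 local − 1h30m = 19:15 UTC.

19:15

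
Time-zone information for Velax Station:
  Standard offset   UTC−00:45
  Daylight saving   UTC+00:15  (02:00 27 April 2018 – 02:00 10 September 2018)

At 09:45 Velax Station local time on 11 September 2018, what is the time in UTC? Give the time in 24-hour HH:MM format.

10:30

Daylight saving runs 27 April – 10 September; 11 September 2018 is outside that window, so Velax Station is on standard time at UTC−00:45.
09:45 local + 0h45m = 10:30 UTC.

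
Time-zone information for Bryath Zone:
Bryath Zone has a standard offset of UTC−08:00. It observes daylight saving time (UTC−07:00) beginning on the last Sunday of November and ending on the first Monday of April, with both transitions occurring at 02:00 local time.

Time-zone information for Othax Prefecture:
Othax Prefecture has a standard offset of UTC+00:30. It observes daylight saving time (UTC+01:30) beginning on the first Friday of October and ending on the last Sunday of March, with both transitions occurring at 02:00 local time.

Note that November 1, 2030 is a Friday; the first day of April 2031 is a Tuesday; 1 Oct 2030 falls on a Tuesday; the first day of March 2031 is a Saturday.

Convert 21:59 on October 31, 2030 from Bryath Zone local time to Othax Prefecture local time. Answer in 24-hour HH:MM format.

1 November 2030 is a Friday, so Sundays fall on 3, 10, 17, 24; the last is November 24.
1 April 2031 is a Tuesday, so the first Monday is April 7.
October 31, 2030 does not fall between 24 November 2030 and 7 April 2031, so daylight saving is not in effect and Bryath Zone is at UTC−08:00.
21:59 Bryath Zone + 8h = 05:59 UTC (rolling into the next day, 1 November 2030).
1 October 2030 is a Tuesday, so the first Friday is October 4.
1 March 2031 is a Saturday, so Sundays fall on 2, 9, 16, 23, 30; the last is March 30.
At the standard offset (UTC+00:30), 05:59 UTC + 0h30m = 06:29 Othax Prefecture standard time.
The standard-time date in Othax Prefecture, November 1, 2030, falls between 4 October 2030 and 30 March 2031, so daylight saving is in effect and Othax Prefecture is at UTC+01:30.
05:59 UTC + 1h30m = 07:29 Othax Prefecture.

07:29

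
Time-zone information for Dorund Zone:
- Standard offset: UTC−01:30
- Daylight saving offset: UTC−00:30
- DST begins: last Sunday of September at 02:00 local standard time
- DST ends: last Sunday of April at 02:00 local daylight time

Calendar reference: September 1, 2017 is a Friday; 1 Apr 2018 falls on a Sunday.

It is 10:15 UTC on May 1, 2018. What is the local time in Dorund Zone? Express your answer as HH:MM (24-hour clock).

1 September 2017 is a Friday, so Sundays fall on 3, 10, 17, 24; the last is September 24.
1 April 2018 is a Sunday, so Sundays fall on 1, 8, 15, 22, 29; the last is April 29.
At the standard offset (UTC−01:30), 10:15 UTC − 1h30m = 08:45 Dorund Zone standard time.
The standard-time date in Dorund Zone, May 1, 2018, is outside the daylight-saving period (24 September 2017 – 29 April 2018), so Dorund Zone is on standard time, UTC−01:30.
10:15 UTC − 1h30m = 08:45 local.

08:45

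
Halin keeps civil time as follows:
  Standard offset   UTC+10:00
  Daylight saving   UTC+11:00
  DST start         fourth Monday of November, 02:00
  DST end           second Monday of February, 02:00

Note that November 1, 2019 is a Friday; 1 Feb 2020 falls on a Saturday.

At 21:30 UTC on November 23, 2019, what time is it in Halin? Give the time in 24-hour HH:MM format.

1 November 2019 is a Friday, so the first Monday is November 4 and the fourth is November 25.
1 February 2020 is a Saturday, so the first Monday is February 3 and the second is February 10.
At the standard offset (UTC+10:00), 21:30 UTC + 10h = 07:30 Halin standard time (rolling into the next day, 24 November 2019).
The standard-time date in Halin, November 24, 2019, is outside the daylight-saving period (25 November 2019 – 10 February 2020), so Halin is on standard time, UTC+10:00.
21:30 UTC + 10h = 07:30 local (rolling into the next day, 24 November 2019).

07:30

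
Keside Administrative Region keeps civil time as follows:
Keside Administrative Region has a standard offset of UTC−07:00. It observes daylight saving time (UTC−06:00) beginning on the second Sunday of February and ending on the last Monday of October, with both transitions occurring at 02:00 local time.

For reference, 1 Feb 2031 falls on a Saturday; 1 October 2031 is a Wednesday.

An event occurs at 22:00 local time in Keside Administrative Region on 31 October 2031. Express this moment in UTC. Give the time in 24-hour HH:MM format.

05:00

1 February 2031 is a Saturday, so the first Sunday is February 2 and the second is February 9.
1 October 2031 is a Wednesday, so Mondays fall on 6, 13, 20, 27; the last is October 27.
31 October 2031 is outside the daylight-saving period (9 February – 27 October), so Keside Administrative Region is on standard time, UTC−07:00.
22:00 local + 7h = 05:00 UTC (rolling into the next day, 1 November 2031).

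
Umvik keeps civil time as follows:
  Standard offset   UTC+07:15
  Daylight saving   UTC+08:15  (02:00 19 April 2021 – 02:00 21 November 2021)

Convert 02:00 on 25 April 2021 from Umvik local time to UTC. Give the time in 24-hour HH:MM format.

25 April 2021 falls between 19 April and 21 November, so daylight saving is in effect and Umvik is at UTC+08:15.
02:00 local − 8h15m = 17:45 UTC (rolling into the previous day, 24 April 2021).

17:45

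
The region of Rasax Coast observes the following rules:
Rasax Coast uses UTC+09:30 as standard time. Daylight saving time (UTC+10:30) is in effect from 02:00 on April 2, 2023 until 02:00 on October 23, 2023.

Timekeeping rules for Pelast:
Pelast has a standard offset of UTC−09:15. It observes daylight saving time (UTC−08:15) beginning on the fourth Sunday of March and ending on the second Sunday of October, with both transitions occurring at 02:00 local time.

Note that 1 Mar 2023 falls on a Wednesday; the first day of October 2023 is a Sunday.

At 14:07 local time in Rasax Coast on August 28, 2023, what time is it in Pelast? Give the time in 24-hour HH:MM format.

August 28, 2023 lies within the daylight-saving period (2 April – 23 October), so Rasax Coast is on daylight time, UTC+10:30.
14:07 Rasax Coast − 10h30m = 03:37 UTC.
1 March 2023 is a Wednesday, so the first Sunday is March 5 and the fourth is March 26.
1 October 2023 is a Sunday, so the first Sunday is October 1 and the second is October 8.
At the standard offset (UTC−09:15), 03:37 UTC − 9h15m = 18:22 Pelast standard time (rolling into the previous day, 27 August 2023).
The standard-time date in Pelast, August 27, 2023, lies within the daylight-saving period (26 March – 8 October), so Pelast is on daylight time, UTC−08:15.
03:37 UTC − 8h15m = 19:22 Pelast (rolling into the previous day, 27 August 2023).

19:22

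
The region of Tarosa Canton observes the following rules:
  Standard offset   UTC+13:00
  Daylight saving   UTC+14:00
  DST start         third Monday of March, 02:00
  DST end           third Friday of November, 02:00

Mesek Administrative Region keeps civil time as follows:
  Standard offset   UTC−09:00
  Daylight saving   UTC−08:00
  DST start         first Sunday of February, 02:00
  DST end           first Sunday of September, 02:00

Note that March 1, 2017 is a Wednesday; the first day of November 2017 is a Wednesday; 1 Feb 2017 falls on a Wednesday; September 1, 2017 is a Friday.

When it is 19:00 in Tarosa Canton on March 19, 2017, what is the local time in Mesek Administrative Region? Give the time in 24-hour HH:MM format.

1 March 2017 is a Wednesday, so the first Monday is March 6 and the third is March 20.
1 November 2017 is a Wednesday, so the first Friday is November 3 and the third is November 17.
Daylight saving runs 20 March – 17 November; March 19, 2017 is outside that window, so Tarosa Canton is on standard time at UTC+13:00.
19:00 Tarosa Canton − 13h = 06:00 UTC.
1 February 2017 is a Wednesday, so the first Sunday is February 5.
1 September 2017 is a Friday, so the first Sunday is September 3.
At the standard offset (UTC−09:00), 06:00 UTC − 9h = 21:00 Mesek Administrative Region standard time (rolling into the previous day, 18 March 2017).
Daylight saving runs 5 February – 3 September; the standard-time date in Mesek Administrative Region, March 18, 2017, is inside that window, so Mesek Administrative Region is at UTC−08:00.
06:00 UTC − 8h = 22:00 Mesek Administrative Region (rolling into the previous day, 18 March 2017).

22:00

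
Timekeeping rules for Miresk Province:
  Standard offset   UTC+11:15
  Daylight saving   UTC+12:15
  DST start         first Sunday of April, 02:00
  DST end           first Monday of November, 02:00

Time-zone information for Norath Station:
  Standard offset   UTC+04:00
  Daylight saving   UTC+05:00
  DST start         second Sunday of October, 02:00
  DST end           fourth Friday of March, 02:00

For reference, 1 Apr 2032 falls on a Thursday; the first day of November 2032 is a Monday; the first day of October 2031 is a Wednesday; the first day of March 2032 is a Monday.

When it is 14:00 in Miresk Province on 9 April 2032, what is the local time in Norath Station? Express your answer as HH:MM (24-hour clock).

1 April 2032 is a Thursday, so the first Sunday is April 4.
1 November 2032 is a Monday, so the first Monday is November 1.
Daylight saving runs 4 April – 1 November; 9 April 2032 is inside that window, so Miresk Province is at UTC+12:15.
14:00 Miresk Province − 12h15m = 01:45 UTC.
1 October 2031 is a Wednesday, so the first Sunday is October 5 and the second is October 12.
1 March 2032 is a Monday, so the first Friday is March 5 and the fourth is March 26.
At the standard offset (UTC+04:00), 01:45 UTC + 4h = 05:45 Norath Station standard time.
The standard-time date in Norath Station, 9 April 2032, is outside the daylight-saving period (12 October 2031 – 26 March 2032), so Norath Station is on standard time, UTC+04:00.
01:45 UTC + 4h = 05:45 Norath Station.

05:45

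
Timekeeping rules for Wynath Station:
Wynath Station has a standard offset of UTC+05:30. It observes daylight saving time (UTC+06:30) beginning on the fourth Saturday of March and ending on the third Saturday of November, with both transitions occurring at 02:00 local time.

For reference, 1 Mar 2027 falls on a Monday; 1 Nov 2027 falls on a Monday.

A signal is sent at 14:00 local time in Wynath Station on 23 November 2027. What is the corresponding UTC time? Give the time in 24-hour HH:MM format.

08:30

1 March 2027 is a Monday, so the first Saturday is March 6 and the fourth is March 27.
1 November 2027 is a Monday, so the first Saturday is November 6 and the third is November 20.
23 November 2027 does not fall between 27 March and 20 November, so daylight saving is not in effect and Wynath Station is at UTC+05:30.
14:00 local − 5h30m = 08:30 UTC.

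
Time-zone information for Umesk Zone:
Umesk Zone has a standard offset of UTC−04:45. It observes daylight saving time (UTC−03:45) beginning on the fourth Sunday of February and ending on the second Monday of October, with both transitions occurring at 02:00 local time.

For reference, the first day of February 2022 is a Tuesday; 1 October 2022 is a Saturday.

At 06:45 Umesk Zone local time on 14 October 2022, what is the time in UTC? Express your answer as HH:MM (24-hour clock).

1 February 2022 is a Tuesday, so the first Sunday is February 6 and the fourth is February 27.
1 October 2022 is a Saturday, so the first Monday is October 3 and the second is October 10.
Daylight saving runs 27 February – 10 October; 14 October 2022 is outside that window, so Umesk Zone is on standard time at UTC−04:45.
06:45 local + 4h45m = 11:30 UTC.

11:30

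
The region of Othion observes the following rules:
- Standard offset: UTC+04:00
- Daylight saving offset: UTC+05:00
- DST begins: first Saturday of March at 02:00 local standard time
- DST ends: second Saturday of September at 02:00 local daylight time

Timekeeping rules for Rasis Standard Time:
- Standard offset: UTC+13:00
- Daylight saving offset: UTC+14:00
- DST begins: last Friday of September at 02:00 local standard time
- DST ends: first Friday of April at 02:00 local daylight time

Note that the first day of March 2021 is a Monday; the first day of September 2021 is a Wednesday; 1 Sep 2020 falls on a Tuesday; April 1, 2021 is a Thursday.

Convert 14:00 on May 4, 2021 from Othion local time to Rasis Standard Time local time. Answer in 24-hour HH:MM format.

22:00

1 March 2021 is a Monday, so the first Saturday is March 6.
1 September 2021 is a Wednesday, so the first Saturday is September 4 and the second is September 11.
May 4, 2021 falls between 6 March and 11 September, so daylight saving is in effect and Othion is at UTC+05:00.
14:00 Othion − 5h = 09:00 UTC.
1 September 2020 is a Tuesday, so Fridays fall on 4, 11, 18, 25; the last is September 25.
1 April 2021 is a Thursday, so the first Friday is April 2.
At the standard offset (UTC+13:00), 09:00 UTC + 13h = 22:00 Rasis Standard Time standard time.
The standard-time date in Rasis Standard Time, May 4, 2021, is outside the daylight-saving period (25 September 2020 – 2 April 2021), so Rasis Standard Time is on standard time, UTC+13:00.
09:00 UTC + 13h = 22:00 Rasis Standard Time.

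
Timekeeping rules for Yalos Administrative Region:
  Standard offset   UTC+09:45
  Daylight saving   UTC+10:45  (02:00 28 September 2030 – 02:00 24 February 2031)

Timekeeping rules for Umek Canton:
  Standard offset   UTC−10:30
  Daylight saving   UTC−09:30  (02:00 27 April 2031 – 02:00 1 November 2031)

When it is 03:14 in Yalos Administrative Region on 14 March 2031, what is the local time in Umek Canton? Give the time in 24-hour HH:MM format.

Daylight saving runs 28 September 2030 – 24 February 2031; 14 March 2031 is outside that window, so Yalos Administrative Region is on standard time at UTC+09:45.
03:14 Yalos Administrative Region − 9h45m = 17:29 UTC (rolling into the previous day, 13 March 2031).
At the standard offset (UTC−10:30), 17:29 UTC − 10h30m = 06:59 Umek Canton standard time.
The standard-time date in Umek Canton, 13 March 2031, is outside the daylight-saving period (27 April – 1 November), so Umek Canton is on standard time, UTC−10:30.
17:29 UTC − 10h30m = 06:59 Umek Canton.

06:59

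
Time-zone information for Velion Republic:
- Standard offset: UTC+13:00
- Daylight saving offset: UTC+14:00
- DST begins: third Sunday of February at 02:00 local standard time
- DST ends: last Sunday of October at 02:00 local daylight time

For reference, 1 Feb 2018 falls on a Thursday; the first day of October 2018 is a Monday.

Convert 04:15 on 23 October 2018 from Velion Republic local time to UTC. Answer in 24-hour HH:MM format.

14:15

1 February 2018 is a Thursday, so the first Sunday is February 4 and the third is February 18.
1 October 2018 is a Monday, so Sundays fall on 7, 14, 21, 28; the last is October 28.
Daylight saving runs 18 February – 28 October; 23 October 2018 is inside that window, so Velion Republic is at UTC+14:00.
04:15 local − 14h = 14:15 UTC (rolling into the previous day, 22 October 2018).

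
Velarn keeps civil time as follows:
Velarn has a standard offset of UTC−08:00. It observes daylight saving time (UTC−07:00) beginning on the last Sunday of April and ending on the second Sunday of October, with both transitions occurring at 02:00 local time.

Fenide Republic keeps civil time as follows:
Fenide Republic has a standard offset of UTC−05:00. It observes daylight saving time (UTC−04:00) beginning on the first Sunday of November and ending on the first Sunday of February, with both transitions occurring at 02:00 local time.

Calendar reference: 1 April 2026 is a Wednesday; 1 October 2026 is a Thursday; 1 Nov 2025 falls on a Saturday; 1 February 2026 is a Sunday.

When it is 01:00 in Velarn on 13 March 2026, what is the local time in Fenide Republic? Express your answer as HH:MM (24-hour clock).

04:00

1 April 2026 is a Wednesday, so Sundays fall on 5, 12, 19, 26; the last is April 26.
1 October 2026 is a Thursday, so the first Sunday is October 4 and the second is October 11.
Daylight saving runs 26 April – 11 October; 13 March 2026 is outside that window, so Velarn is on standard time at UTC−08:00.
01:00 Velarn + 8h = 09:00 UTC.
1 November 2025 is a Saturday, so the first Sunday is November 2.
1 February 2026 is a Sunday, so the first Sunday is February 1.
At the standard offset (UTC−05:00), 09:00 UTC − 5h = 04:00 Fenide Republic standard time.
Daylight saving runs 2 November 2025 – 1 February 2026; the standard-time date in Fenide Republic, 13 March 2026, is outside that window, so Fenide Republic is on standard time at UTC−05:00.
09:00 UTC − 5h = 04:00 Fenide Republic.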